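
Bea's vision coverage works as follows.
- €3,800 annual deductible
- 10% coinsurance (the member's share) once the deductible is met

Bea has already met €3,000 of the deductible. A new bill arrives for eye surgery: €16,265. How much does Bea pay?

€2,346.50

Remaining deductible: €3,800 − €3,000 = €800.
After the €800 deductible portion, €16,265 − €800 = €15,465 is subject to coinsurance.
Coinsurance: €15,465 × 10% = €1,546.50.
Member responsibility: €800 + €1,546.50 = €2,346.50.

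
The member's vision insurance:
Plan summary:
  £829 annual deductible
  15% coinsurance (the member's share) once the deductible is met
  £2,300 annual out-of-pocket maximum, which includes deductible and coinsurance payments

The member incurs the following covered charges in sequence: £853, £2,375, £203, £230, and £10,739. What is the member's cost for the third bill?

£30.45

Bill 1, £853: £829 to deductible, leaving £24; 15% of £24 = £3.60. Cost to member: £832.60. OOP to date £832.60.
Bill 2, £2,375: 15% coinsurance on £2,375 = £356.25. Cost to member: £356.25. OOP to date £1,188.85.
Bill 3, £203: deductible met; 15% of £203 = £30.45. Member pays £30.45; OOP now £1,219.30.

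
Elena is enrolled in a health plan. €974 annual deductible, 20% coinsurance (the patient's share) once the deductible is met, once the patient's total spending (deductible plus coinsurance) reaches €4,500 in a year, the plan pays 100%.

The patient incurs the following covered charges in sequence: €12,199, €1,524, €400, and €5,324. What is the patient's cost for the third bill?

Claim 1 — €12,199: deductible takes €974, €11,225 remains; patient's 20% is €2,245. Patient owes €3,219 (running OOP €3,219).
Claim 2 — €1,524: deductible met; 20% of €1,524 = €304.80. Patient owes €304.80 (running OOP €3,523.80).
Claim 3 — €400: deductible met; 20% of €400 = €80. Cost to patient: €80. OOP to date €3,603.80.

€80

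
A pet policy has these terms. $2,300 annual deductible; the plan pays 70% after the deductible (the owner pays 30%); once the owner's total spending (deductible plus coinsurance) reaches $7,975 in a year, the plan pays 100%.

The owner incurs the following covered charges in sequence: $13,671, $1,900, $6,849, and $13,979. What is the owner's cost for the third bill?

$1,693.70

#1 ($13,671): $2,300 to deductible, leaving $11,371; 30% of $11,371 = $3,411.30. Cost to owner: $5,711.30. OOP to date $5,711.30.
#2 ($1,900): deductible met; 30% of $1,900 = $570. Owner pays $570; OOP now $6,281.30.
#3 ($6,849): 30% coinsurance on $6,849 = $2,054.70. That would push OOP to $8,336, over the $7,975 cap, so owner pays $7,975 − $6,281.30 = $1,693.70.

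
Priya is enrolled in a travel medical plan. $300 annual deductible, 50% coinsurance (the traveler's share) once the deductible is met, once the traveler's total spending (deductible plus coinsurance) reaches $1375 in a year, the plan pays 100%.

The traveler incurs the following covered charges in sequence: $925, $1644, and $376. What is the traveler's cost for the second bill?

Claim 1 ($925): $300 to deductible, leaving $625; traveler's 50% is $312.50. Cost to traveler: $612.50. OOP to date $612.50.
Claim 2 ($1644): deductible met; 50% of $1644 = $822. Adding that to $612.50 gives $1434.50, past the $1375 cap; traveler pays only $1375 − $612.50 = $762.50.

$762.50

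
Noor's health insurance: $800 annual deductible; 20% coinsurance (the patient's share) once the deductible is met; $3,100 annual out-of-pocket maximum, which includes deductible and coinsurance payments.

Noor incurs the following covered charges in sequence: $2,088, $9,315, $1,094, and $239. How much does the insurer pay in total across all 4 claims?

$9,636

Claim 1 — $2,088: $800 finishes the deductible; $1,288 goes to coinsurance; 20% of $1,288 = $257.60. Cost to patient: $1,057.60. OOP to date $1,057.60. Plan pays $2,088 − $1,057.60 = $1,030.40.
Claim 2 — $9,315: deductible already satisfied, so patient's share is 20% × $9,315 = $1,863. Patient owes $1,863 (running OOP $2,920.60). Insurer: $9,315 − $1,863 = $7,452.
Claim 3 — $1,094: deductible already satisfied, so patient's share is 20% × $1,094 = $218.80. OOP would hit $3,139.40 > $3,100, so the cap limits the patient to $3,100 − $2,920.60 = $179.40. Insurer: $1,094 − $179.40 = $914.60.
Claim 4 — $239: deductible met; 20% of $239 = $47.80. OOP would hit $3,147.80 > $3,100, so the cap limits the patient to $3,100 − $3,100 = $0. Plan pays $239 − $0 = $239.
Insurer total: $1,030.40 + $7,452 + $914.60 + $239 = $9,636.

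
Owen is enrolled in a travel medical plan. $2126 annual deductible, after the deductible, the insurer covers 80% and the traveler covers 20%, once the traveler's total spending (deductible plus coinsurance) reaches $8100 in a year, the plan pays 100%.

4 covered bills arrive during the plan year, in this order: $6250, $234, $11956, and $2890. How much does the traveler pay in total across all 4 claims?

$5966.80

Bill 1, $6250: deductible takes $2126, $4124 remains; coinsurance $4124 × 20% = $824.80. Traveler pays $2950.80; OOP now $2950.80.
Bill 2, $234: deductible already satisfied, so traveler's share is 20% × $234 = $46.80. Traveler owes $46.80 (running OOP $2997.60).
Bill 3, $11956: deductible met; 20% of $11956 = $2391.20. Traveler pays $2391.20; OOP now $5388.80.
Bill 4, $2890: deductible already satisfied, so traveler's share is 20% × $2890 = $578. Cost to traveler: $578. OOP to date $5966.80.
Summing the traveler's payments: $2950.80 + $46.80 + $2391.20 + $578 = $5966.80.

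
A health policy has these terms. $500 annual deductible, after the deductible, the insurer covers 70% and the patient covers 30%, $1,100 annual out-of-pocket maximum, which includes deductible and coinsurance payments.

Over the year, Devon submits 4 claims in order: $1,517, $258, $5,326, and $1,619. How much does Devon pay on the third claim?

$217.50

Claim 1 — $1,517: $500 to deductible, leaving $1,017; patient's 30% is $305.10. Cost to patient: $805.10. OOP to date $805.10.
Claim 2 — $258: 30% coinsurance on $258 = $77.40. Cost to patient: $77.40. OOP to date $882.50.
Claim 3 — $5,326: deductible already satisfied, so patient's share is 30% × $5,326 = $1,597.80. That would push OOP to $2,480.30, over the $1,100 cap, so patient pays $1,100 − $882.50 = $217.50.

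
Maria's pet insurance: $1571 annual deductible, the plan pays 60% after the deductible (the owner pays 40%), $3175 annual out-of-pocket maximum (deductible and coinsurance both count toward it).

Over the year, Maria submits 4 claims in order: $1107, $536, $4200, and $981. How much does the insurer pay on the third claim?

$2624.80

#1 ($1107): fully absorbed by the deductible. Owner owes $1107 (running OOP $1107). Plan pays $1107 − $1107 = $0.
#2 ($536): $464 finishes the deductible; $72 goes to coinsurance; owner's 40% is $28.80. Owner owes $492.80 (running OOP $1599.80). Insurer: $536 − $492.80 = $43.20.
#3 ($4200): deductible met; 40% of $4200 = $1680. That would push OOP to $3279.80, over the $3175 cap, so owner pays $3175 − $1599.80 = $1575.20. Insurer: $4200 − $1575.20 = $2624.80.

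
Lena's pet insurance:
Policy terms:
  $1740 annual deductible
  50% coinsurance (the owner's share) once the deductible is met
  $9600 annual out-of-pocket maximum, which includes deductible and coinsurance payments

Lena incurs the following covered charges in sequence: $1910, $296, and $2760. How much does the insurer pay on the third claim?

Claim 1 ($1910): $1740 finishes the deductible; $170 goes to coinsurance; coinsurance $170 × 50% = $85. Cost to owner: $1825. OOP to date $1825. Plan pays $1910 − $1825 = $85.
Claim 2 ($296): deductible met; 50% of $296 = $148. Owner pays $148; OOP now $1973. Insurer: $296 − $148 = $148.
Claim 3 ($2760): deductible met; 50% of $2760 = $1380. Cost to owner: $1380. OOP to date $3353. Insurer: $2760 − $1380 = $1380.

$1380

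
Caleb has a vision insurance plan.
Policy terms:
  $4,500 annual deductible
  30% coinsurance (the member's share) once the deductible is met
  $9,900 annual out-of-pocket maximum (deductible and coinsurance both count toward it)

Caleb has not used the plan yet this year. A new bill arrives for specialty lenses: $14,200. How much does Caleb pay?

$7,410

Nothing has been paid toward the $4,500 deductible, so the first $4,500 of this charge is applied there.
That leaves $14,200 − $4,500 = $9,700 for coinsurance.
Member's 30% share of $9,700 is $2,910.
Member responsibility before any cap: $4,500 + $2,910 = $7,410.
Cumulative spending $0 + $7,410 = $7,410 stays under the $9,900 maximum.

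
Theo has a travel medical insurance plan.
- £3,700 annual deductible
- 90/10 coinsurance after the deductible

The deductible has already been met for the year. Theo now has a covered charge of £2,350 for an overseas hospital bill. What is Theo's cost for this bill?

£235

The deductible is already satisfied, so the full bill goes to coinsurance.
Traveler's 10% share of £2,350 is £235.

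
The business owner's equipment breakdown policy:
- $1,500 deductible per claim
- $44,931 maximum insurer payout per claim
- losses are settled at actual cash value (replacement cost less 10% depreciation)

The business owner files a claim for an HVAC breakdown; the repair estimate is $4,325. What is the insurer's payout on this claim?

$2,392.50

Actual cash value after 10% depreciation: $4,325 × 90% = $3,892.50.
Subtract the deductible: $3,892.50 − $1,500 = $2,392.50.
That's under the $44,931 cap, so the insurer reimburses the full $2,392.50.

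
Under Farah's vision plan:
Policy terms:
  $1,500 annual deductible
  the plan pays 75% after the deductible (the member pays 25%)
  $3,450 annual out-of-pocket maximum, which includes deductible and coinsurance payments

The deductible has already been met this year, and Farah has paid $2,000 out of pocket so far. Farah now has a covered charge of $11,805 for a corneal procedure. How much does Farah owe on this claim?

With the deductible met, the entire $11,805 is subject to coinsurance.
Coinsurance: $11,805 × 25% = $2,951.25.
That would bring total out-of-pocket to $4,951.25, past the $3,450 cap. The member is capped at $3,450 − $2,000 = $1,450 on this claim.

$1,450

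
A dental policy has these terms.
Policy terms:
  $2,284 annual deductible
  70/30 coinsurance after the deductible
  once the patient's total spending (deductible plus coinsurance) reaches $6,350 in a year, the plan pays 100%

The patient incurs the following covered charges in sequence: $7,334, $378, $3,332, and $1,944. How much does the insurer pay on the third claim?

Bill 1, $7,334: $2,284 to deductible, leaving $5,050; 30% of $5,050 = $1,515. Patient owes $3,799 (running OOP $3,799). Plan pays $7,334 − $3,799 = $3,535.
Bill 2, $378: deductible met; 30% of $378 = $113.40. Cost to patient: $113.40. OOP to date $3,912.40. Plan pays $378 − $113.40 = $264.60.
Bill 3, $3,332: deductible already satisfied, so patient's share is 30% × $3,332 = $999.60. Cost to patient: $999.60. OOP to date $4,912. Plan pays $3,332 − $999.60 = $2,332.40.

$2,332.40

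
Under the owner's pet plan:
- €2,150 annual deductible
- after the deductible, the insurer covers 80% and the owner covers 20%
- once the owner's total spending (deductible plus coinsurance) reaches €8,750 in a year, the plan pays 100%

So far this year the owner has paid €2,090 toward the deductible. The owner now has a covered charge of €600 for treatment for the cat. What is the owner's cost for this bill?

€168

Remaining deductible: €2,150 − €2,090 = €60.
That leaves €600 − €60 = €540 for coinsurance.
20% of €540 = €108 falls to the owner.
Owner responsibility before any cap: €60 + €108 = €168.
Year-to-date out-of-pocket becomes €2,090 + €168 = €2,258, still under the €8,750 maximum, so no cap applies.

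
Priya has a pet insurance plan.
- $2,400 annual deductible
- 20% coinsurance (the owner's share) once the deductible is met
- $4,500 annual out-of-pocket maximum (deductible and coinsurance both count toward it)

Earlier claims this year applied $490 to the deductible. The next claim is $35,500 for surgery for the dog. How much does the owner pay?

Deductible still to meet: $2,400 − $490 = $1,910.
That leaves $35,500 − $1,910 = $33,590 for coinsurance.
Owner's 20% share of $33,590 is $6,718.
Owner responsibility before any cap: $1,910 + $6,718 = $8,628.
That would bring total out-of-pocket to $9,118, past the $4,500 cap. The owner is capped at $4,500 − $490 = $4,010 on this claim.

$4,010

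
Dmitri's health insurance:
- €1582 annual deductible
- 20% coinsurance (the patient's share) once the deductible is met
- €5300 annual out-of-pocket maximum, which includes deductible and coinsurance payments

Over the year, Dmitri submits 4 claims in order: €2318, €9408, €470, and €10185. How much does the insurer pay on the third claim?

€376

Bill 1, €2318: €1582 finishes the deductible; €736 goes to coinsurance; coinsurance €736 × 20% = €147.20. Cost to patient: €1729.20. OOP to date €1729.20. Insurer: €2318 − €1729.20 = €588.80.
Bill 2, €9408: deductible already satisfied, so patient's share is 20% × €9408 = €1881.60. Patient owes €1881.60 (running OOP €3610.80). Plan pays €9408 − €1881.60 = €7526.40.
Bill 3, €470: 20% coinsurance on €470 = €94. Patient owes €94 (running OOP €3704.80). Plan pays €470 − €94 = €376.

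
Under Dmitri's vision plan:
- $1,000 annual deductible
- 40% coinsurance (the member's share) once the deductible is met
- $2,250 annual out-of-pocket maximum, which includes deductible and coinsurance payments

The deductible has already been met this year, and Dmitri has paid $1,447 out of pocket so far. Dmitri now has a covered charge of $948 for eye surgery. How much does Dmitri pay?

With the deductible met, the entire $948 is subject to coinsurance.
Coinsurance: $948 × 40% = $379.20.
Total out-of-pocket so far would be $1,447 + $379.20 = $1,826.20, below the $2,250 cap — no reduction.

$379.20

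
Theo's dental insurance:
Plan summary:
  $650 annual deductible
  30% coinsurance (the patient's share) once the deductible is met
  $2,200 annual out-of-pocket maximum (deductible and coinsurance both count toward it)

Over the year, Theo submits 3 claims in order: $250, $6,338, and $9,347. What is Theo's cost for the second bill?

Bill 1, $250: all of it applies to the deductible. Patient pays $250; OOP now $250.
Bill 2, $6,338: $400 to deductible, leaving $5,938; coinsurance $5,938 × 30% = $1,781.40. Claim cost before the cap: $400 + $1,781.40 = $2,181.40. OOP would hit $2,431.40 > $2,200, so the cap limits the patient to $2,200 − $250 = $1,950.

$1,950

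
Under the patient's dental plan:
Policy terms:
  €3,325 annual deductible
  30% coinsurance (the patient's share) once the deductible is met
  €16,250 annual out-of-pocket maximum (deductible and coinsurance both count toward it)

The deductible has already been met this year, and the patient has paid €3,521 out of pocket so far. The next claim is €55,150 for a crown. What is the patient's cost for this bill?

€12,729

The deductible is already satisfied, so the full bill goes to coinsurance.
30% of €55,150 = €16,545 falls to the patient.
Year-to-date out-of-pocket would reach €3,521 + €16,545 = €20,066, above the €16,250 maximum, so the patient pays only €16,250 − €3,521 = €12,729.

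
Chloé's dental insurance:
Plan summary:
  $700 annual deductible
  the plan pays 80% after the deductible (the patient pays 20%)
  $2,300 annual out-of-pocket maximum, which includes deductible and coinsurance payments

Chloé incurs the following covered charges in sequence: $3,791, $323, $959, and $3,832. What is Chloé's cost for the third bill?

$191.80

#1 ($3,791): $700 finishes the deductible; $3,091 goes to coinsurance; 20% of $3,091 = $618.20. Patient owes $1,318.20 (running OOP $1,318.20).
#2 ($323): deductible met; 20% of $323 = $64.60. Patient pays $64.60; OOP now $1,382.80.
#3 ($959): deductible already satisfied, so patient's share is 20% × $959 = $191.80. Patient owes $191.80 (running OOP $1,574.60).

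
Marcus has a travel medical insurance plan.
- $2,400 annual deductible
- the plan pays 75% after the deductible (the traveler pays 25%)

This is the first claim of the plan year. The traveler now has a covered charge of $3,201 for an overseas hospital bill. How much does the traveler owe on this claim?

Deductible not yet touched, so the first $2,400 of the bill goes to the deductible.
That leaves $3,201 − $2,400 = $801 for coinsurance.
Coinsurance: $801 × 25% = $200.25.
Traveler responsibility: $2,400 + $200.25 = $2,600.25.

$2,600.25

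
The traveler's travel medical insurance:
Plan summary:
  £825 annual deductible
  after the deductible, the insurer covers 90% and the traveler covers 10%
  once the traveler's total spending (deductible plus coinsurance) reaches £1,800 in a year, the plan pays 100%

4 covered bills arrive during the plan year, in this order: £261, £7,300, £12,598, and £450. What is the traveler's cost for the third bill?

Claim 1 — £261: fully absorbed by the deductible. Cost to traveler: £261. OOP to date £261.
Claim 2 — £7,300: deductible takes £564, £6,736 remains; traveler's 10% is £673.60. Traveler pays £1,237.60; OOP now £1,498.60.
Claim 3 — £12,598: deductible already satisfied, so traveler's share is 10% × £12,598 = £1,259.80. OOP would hit £2,758.40 > £1,800, so the cap limits the traveler to £1,800 − £1,498.60 = £301.40.

£301.40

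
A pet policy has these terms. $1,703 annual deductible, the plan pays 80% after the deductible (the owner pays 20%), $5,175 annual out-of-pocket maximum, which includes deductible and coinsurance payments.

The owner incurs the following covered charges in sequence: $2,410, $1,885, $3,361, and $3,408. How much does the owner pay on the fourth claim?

$681.60

Claim 1 ($2,410): $1,703 finishes the deductible; $707 goes to coinsurance; coinsurance $707 × 20% = $141.40. Cost to owner: $1,844.40. OOP to date $1,844.40.
Claim 2 ($1,885): 20% coinsurance on $1,885 = $377. Owner pays $377; OOP now $2,221.40.
Claim 3 ($3,361): deductible met; 20% of $3,361 = $672.20. Owner owes $672.20 (running OOP $2,893.60).
Claim 4 ($3,408): 20% coinsurance on $3,408 = $681.60. Owner pays $681.60; OOP now $3,575.20.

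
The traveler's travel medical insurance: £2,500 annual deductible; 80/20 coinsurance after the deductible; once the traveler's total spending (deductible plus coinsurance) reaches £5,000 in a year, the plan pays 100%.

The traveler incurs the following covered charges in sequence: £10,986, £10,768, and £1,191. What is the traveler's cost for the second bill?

#1 (£10,986): deductible takes £2,500, £8,486 remains; traveler's 20% is £1,697.20. Traveler pays £4,197.20; OOP now £4,197.20.
#2 (£10,768): deductible met; 20% of £10,768 = £2,153.60. Adding that to £4,197.20 gives £6,350.80, past the £5,000 cap; traveler pays only £5,000 − £4,197.20 = £802.80.

£802.80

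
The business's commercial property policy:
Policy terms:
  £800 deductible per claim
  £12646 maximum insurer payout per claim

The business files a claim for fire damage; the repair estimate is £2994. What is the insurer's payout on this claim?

£2194

Less the £800 deductible: £2994 − £800 = £2194.
£2194 ≤ £12646, so the limit doesn't bind; insurer pays £2194.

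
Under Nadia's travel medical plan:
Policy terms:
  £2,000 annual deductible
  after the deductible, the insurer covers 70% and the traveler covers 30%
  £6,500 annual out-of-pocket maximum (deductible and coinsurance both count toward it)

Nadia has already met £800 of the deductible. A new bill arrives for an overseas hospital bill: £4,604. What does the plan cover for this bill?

£2,382.80

£800 of the £2,000 deductible is already met, leaving £1,200.
That leaves £4,604 − £1,200 = £3,404 for coinsurance.
Traveler's 30% share of £3,404 is £1,021.20.
So the traveler owes £1,200 + £1,021.20 = £2,221.20 before any cap.
Cumulative spending £800 + £2,221.20 = £3,021.20 stays under the £6,500 maximum.
The insurer covers the remainder: £4,604 − £2,221.20 = £2,382.80.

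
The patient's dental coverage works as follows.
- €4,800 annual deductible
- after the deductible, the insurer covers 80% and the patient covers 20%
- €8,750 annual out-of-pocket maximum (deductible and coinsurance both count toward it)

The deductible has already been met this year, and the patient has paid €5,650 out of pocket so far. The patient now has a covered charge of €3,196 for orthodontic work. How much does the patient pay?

The deductible is already satisfied, so the full bill goes to coinsurance.
Coinsurance: €3,196 × 20% = €639.20.
Year-to-date out-of-pocket becomes €5,650 + €639.20 = €6,289.20, still under the €8,750 maximum, so no cap applies.

€639.20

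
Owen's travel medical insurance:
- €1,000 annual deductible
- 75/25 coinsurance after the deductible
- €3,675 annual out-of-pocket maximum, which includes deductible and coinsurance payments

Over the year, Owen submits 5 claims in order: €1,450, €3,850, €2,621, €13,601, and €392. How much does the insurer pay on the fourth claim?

Claim 1 (€1,450): deductible takes €1,000, €450 remains; coinsurance €450 × 25% = €112.50. Traveler pays €1,112.50; OOP now €1,112.50. Plan pays €1,450 − €1,112.50 = €337.50.
Claim 2 (€3,850): deductible met; 25% of €3,850 = €962.50. Cost to traveler: €962.50. OOP to date €2,075. Plan pays €3,850 − €962.50 = €2,887.50.
Claim 3 (€2,621): deductible already satisfied, so traveler's share is 25% × €2,621 = €655.25. Cost to traveler: €655.25. OOP to date €2,730.25. Plan pays €2,621 − €655.25 = €1,965.75.
Claim 4 (€13,601): deductible met; 25% of €13,601 = €3,400.25. Adding that to €2,730.25 gives €6,130.50, past the €3,675 cap; traveler pays only €3,675 − €2,730.25 = €944.75. Insurer: €13,601 − €944.75 = €12,656.25.

€12,656.25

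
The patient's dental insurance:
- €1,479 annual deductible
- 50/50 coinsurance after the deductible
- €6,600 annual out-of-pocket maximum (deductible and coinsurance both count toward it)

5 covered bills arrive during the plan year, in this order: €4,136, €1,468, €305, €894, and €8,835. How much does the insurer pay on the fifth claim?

€6,376

#1 (€4,136): €1,479 finishes the deductible; €2,657 goes to coinsurance; patient's 50% is €1,328.50. Cost to patient: €2,807.50. OOP to date €2,807.50. Plan pays €4,136 − €2,807.50 = €1,328.50.
#2 (€1,468): 50% coinsurance on €1,468 = €734. Cost to patient: €734. OOP to date €3,541.50. Plan pays €1,468 − €734 = €734.
#3 (€305): deductible met; 50% of €305 = €152.50. Patient pays €152.50; OOP now €3,694. Insurer: €305 − €152.50 = €152.50.
#4 (€894): deductible met; 50% of €894 = €447. Cost to patient: €447. OOP to date €4,141. Insurer: €894 − €447 = €447.
#5 (€8,835): 50% coinsurance on €8,835 = €4,417.50. Adding that to €4,141 gives €8,558.50, past the €6,600 cap; patient pays only €6,600 − €4,141 = €2,459. Plan pays €8,835 − €2,459 = €6,376.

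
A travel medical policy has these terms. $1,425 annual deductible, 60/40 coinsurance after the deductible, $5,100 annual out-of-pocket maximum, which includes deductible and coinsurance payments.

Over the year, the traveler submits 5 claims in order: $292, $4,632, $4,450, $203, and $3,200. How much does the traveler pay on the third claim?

#1 ($292): fully absorbed by the deductible. Traveler owes $292 (running OOP $292).
#2 ($4,632): $1,133 finishes the deductible; $3,499 goes to coinsurance; traveler's 40% is $1,399.60. Traveler owes $2,532.60 (running OOP $2,824.60).
#3 ($4,450): deductible met; 40% of $4,450 = $1,780. Cost to traveler: $1,780. OOP to date $4,604.60.

$1,780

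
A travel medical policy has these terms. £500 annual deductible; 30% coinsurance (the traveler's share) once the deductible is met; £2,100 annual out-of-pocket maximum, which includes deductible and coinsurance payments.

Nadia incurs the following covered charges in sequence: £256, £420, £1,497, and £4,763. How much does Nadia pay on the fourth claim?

Claim 1 (£256): entire amount goes to the deductible. Traveler pays £256; OOP now £256.
Claim 2 (£420): deductible takes £244, £176 remains; traveler's 30% is £52.80. Cost to traveler: £296.80. OOP to date £552.80.
Claim 3 (£1,497): deductible met; 30% of £1,497 = £449.10. Traveler pays £449.10; OOP now £1,001.90.
Claim 4 (£4,763): 30% coinsurance on £4,763 = £1,428.90. That would push OOP to £2,430.80, over the £2,100 cap, so traveler pays £2,100 − £1,001.90 = £1,098.10.

£1,098.10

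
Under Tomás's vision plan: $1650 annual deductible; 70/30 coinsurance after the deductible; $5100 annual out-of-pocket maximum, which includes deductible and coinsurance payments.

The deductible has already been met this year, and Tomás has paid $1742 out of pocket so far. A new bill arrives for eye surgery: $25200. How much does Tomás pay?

$3358

With the deductible met, the entire $25200 is subject to coinsurance.
30% of $25200 = $7560 falls to the member.
Adding $7560 to the $1742 already spent would give $9302, which exceeds the $5100 cap; the member pays just $5100 − $1742 = $3358.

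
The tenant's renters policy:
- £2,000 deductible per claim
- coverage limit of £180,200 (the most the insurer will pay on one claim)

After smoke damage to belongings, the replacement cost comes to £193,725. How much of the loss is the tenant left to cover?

£13,525

After the deductible, £193,725 − £2,000 = £191,725 remains.
£191,725 exceeds the £180,200 limit, so the insurer pays the limit: £180,200.
Out of pocket: £193,725 − £180,200 = £13,525.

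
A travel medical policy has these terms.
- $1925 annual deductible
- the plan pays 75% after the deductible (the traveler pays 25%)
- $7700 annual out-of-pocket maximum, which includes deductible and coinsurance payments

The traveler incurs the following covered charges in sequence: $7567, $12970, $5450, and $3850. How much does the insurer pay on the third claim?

Bill 1, $7567: $1925 to deductible, leaving $5642; 25% of $5642 = $1410.50. Traveler pays $3335.50; OOP now $3335.50. Plan pays $7567 − $3335.50 = $4231.50.
Bill 2, $12970: deductible already satisfied, so traveler's share is 25% × $12970 = $3242.50. Traveler pays $3242.50; OOP now $6578. Insurer: $12970 − $3242.50 = $9727.50.
Bill 3, $5450: deductible already satisfied, so traveler's share is 25% × $5450 = $1362.50. OOP would hit $7940.50 > $7700, so the cap limits the traveler to $7700 − $6578 = $1122. Plan pays $5450 − $1122 = $4328.

$4328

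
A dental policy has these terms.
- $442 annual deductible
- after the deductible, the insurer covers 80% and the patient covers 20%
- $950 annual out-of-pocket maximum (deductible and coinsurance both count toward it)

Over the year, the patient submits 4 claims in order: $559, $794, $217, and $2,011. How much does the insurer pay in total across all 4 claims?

$2,631

Bill 1, $559: $442 to deductible, leaving $117; patient's 20% is $23.40. Cost to patient: $465.40. OOP to date $465.40. Insurer: $559 − $465.40 = $93.60.
Bill 2, $794: deductible met; 20% of $794 = $158.80. Cost to patient: $158.80. OOP to date $624.20. Insurer: $794 − $158.80 = $635.20.
Bill 3, $217: 20% coinsurance on $217 = $43.40. Cost to patient: $43.40. OOP to date $667.60. Plan pays $217 − $43.40 = $173.60.
Bill 4, $2,011: deductible met; 20% of $2,011 = $402.20. OOP would hit $1,069.80 > $950, so the cap limits the patient to $950 − $667.60 = $282.40. Insurer: $2,011 − $282.40 = $1,728.60.
Insurer total = bills − patient's total = $3,581 − $950 = $2,631.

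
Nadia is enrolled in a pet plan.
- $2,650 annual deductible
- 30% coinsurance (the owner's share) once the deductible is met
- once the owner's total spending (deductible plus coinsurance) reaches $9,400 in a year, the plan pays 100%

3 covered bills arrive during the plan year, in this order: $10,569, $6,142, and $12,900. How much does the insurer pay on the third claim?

$10,368.30

Bill 1, $10,569: $2,650 finishes the deductible; $7,919 goes to coinsurance; owner's 30% is $2,375.70. Owner pays $5,025.70; OOP now $5,025.70. Plan pays $10,569 − $5,025.70 = $5,543.30.
Bill 2, $6,142: 30% coinsurance on $6,142 = $1,842.60. Owner pays $1,842.60; OOP now $6,868.30. Plan pays $6,142 − $1,842.60 = $4,299.40.
Bill 3, $12,900: deductible already satisfied, so owner's share is 30% × $12,900 = $3,870. OOP would hit $10,738.30 > $9,400, so the cap limits the owner to $9,400 − $6,868.30 = $2,531.70. Insurer: $12,900 − $2,531.70 = $10,368.30.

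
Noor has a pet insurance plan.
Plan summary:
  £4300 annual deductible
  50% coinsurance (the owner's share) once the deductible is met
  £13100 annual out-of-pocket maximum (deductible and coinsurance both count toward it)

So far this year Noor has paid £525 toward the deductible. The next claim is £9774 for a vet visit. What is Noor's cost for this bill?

Deductible still to meet: £4300 − £525 = £3775.
The remaining £5999 (= £9774 − £3775) moves to coinsurance.
Coinsurance: £5999 × 50% = £2999.50.
Owner responsibility before any cap: £3775 + £2999.50 = £6774.50.
Total out-of-pocket so far would be £525 + £6774.50 = £7299.50, below the £13100 cap — no reduction.

£6774.50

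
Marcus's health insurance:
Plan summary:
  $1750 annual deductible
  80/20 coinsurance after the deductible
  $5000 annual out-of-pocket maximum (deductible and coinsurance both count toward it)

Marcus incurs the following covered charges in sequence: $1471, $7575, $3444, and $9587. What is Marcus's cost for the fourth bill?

$1102

Claim 1 — $1471: entire amount goes to the deductible. Patient owes $1471 (running OOP $1471).
Claim 2 — $7575: deductible takes $279, $7296 remains; coinsurance $7296 × 20% = $1459.20. Patient pays $1738.20; OOP now $3209.20.
Claim 3 — $3444: 20% coinsurance on $3444 = $688.80. Patient owes $688.80 (running OOP $3898).
Claim 4 — $9587: 20% coinsurance on $9587 = $1917.40. Adding that to $3898 gives $5815.40, past the $5000 cap; patient pays only $5000 − $3898 = $1102.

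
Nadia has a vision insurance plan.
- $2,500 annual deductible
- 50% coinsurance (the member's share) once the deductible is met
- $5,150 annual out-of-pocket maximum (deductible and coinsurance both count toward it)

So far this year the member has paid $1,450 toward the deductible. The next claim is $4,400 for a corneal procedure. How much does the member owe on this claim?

Deductible still to meet: $2,500 − $1,450 = $1,050.
The remaining $3,350 (= $4,400 − $1,050) moves to coinsurance.
Member's 50% share of $3,350 is $1,675.
So the member owes $1,050 + $1,675 = $2,725 before any cap.
Year-to-date out-of-pocket becomes $1,450 + $2,725 = $4,175, still under the $5,150 maximum, so no cap applies.

$2,725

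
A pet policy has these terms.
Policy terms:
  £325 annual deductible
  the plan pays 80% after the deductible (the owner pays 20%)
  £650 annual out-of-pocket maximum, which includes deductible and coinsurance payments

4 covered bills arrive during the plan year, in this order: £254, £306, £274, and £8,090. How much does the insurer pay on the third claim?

#1 (£254): all of it applies to the deductible. Owner owes £254 (running OOP £254). Insurer: £254 − £254 = £0.
#2 (£306): £71 to deductible, leaving £235; owner's 20% is £47. Cost to owner: £118. OOP to date £372. Plan pays £306 − £118 = £188.
#3 (£274): deductible already satisfied, so owner's share is 20% × £274 = £54.80. Owner owes £54.80 (running OOP £426.80). Insurer: £274 − £54.80 = £219.20.

£219.20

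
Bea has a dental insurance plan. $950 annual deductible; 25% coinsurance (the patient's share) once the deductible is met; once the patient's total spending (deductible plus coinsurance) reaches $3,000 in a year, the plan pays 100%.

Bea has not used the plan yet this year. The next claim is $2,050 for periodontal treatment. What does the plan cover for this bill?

$825

Deductible not yet touched, so the first $950 of the bill goes to the deductible.
After the $950 deductible portion, $2,050 − $950 = $1,100 is subject to coinsurance.
25% of $1,100 = $275 falls to the patient.
So the patient owes $950 + $275 = $1,225 before any cap.
Cumulative spending $0 + $1,225 = $1,225 stays under the $3,000 maximum.
The insurer covers the remainder: $2,050 − $1,225 = $825.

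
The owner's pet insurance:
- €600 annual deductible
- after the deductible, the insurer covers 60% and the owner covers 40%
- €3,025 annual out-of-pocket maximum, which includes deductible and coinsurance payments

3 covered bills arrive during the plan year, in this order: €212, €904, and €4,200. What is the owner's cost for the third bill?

€1,680

#1 (€212): entire amount goes to the deductible. Owner pays €212; OOP now €212.
#2 (€904): €388 to deductible, leaving €516; 40% of €516 = €206.40. Owner pays €594.40; OOP now €806.40.
#3 (€4,200): 40% coinsurance on €4,200 = €1,680. Cost to owner: €1,680. OOP to date €2,486.40.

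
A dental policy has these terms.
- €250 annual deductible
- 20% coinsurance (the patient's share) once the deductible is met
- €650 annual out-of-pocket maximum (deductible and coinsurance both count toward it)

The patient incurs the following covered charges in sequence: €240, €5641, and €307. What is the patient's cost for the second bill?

Claim 1 — €240: fully absorbed by the deductible. Patient pays €240; OOP now €240.
Claim 2 — €5641: €10 finishes the deductible; €5631 goes to coinsurance; patient's 20% is €1126.20. Together that's €10 + €1126.20 = €1136.20. Adding that to €240 gives €1376.20, past the €650 cap; patient pays only €650 − €240 = €410.

€410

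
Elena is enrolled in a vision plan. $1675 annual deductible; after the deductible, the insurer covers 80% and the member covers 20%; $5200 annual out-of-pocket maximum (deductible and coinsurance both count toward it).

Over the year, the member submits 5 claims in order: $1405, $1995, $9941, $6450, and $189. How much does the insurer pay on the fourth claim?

Claim 1 — $1405: all of it applies to the deductible. Member pays $1405; OOP now $1405. Plan pays $1405 − $1405 = $0.
Claim 2 — $1995: $270 finishes the deductible; $1725 goes to coinsurance; coinsurance $1725 × 20% = $345. Member pays $615; OOP now $2020. Plan pays $1995 − $615 = $1380.
Claim 3 — $9941: deductible met; 20% of $9941 = $1988.20. Member pays $1988.20; OOP now $4008.20. Insurer: $9941 − $1988.20 = $7952.80.
Claim 4 — $6450: 20% coinsurance on $6450 = $1290. Adding that to $4008.20 gives $5298.20, past the $5200 cap; member pays only $5200 − $4008.20 = $1191.80. Plan pays $6450 − $1191.80 = $5258.20.

$5258.20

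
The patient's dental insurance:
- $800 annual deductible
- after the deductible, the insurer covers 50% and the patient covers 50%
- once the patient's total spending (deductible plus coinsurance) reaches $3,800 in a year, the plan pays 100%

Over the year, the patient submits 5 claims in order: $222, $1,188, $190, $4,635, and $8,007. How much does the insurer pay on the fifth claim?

Claim 1 — $222: entire amount goes to the deductible. Patient owes $222 (running OOP $222). Insurer: $222 − $222 = $0.
Claim 2 — $1,188: $578 to deductible, leaving $610; coinsurance $610 × 50% = $305. Cost to patient: $883. OOP to date $1,105. Insurer: $1,188 − $883 = $305.
Claim 3 — $190: deductible already satisfied, so patient's share is 50% × $190 = $95. Patient owes $95 (running OOP $1,200). Plan pays $190 − $95 = $95.
Claim 4 — $4,635: deductible already satisfied, so patient's share is 50% × $4,635 = $2,317.50. Patient pays $2,317.50; OOP now $3,517.50. Insurer: $4,635 − $2,317.50 = $2,317.50.
Claim 5 — $8,007: deductible already satisfied, so patient's share is 50% × $8,007 = $4,003.50. That would push OOP to $7,521, over the $3,800 cap, so patient pays $3,800 − $3,517.50 = $282.50. Plan pays $8,007 − $282.50 = $7,724.50.

$7,724.50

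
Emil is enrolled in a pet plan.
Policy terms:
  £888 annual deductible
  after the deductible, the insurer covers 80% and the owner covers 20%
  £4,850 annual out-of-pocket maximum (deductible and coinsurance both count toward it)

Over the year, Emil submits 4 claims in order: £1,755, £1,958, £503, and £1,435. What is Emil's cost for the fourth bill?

£287

Claim 1 — £1,755: £888 to deductible, leaving £867; 20% of £867 = £173.40. Cost to owner: £1,061.40. OOP to date £1,061.40.
Claim 2 — £1,958: deductible met; 20% of £1,958 = £391.60. Cost to owner: £391.60. OOP to date £1,453.
Claim 3 — £503: deductible already satisfied, so owner's share is 20% × £503 = £100.60. Cost to owner: £100.60. OOP to date £1,553.60.
Claim 4 — £1,435: deductible met; 20% of £1,435 = £287. Owner owes £287 (running OOP £1,840.60).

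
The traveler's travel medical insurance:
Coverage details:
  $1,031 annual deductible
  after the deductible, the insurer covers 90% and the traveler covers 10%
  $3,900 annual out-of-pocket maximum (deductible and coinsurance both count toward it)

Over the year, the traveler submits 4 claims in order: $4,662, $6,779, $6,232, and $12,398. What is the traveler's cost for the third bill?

$623.20

Claim 1 — $4,662: $1,031 to deductible, leaving $3,631; coinsurance $3,631 × 10% = $363.10. Traveler owes $1,394.10 (running OOP $1,394.10).
Claim 2 — $6,779: 10% coinsurance on $6,779 = $677.90. Traveler owes $677.90 (running OOP $2,072).
Claim 3 — $6,232: deductible already satisfied, so traveler's share is 10% × $6,232 = $623.20. Traveler pays $623.20; OOP now $2,695.20.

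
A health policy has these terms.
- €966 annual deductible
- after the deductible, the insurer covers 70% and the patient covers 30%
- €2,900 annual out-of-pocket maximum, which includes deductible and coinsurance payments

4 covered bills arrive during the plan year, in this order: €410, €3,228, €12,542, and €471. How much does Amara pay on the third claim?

€1,132.40

Claim 1 — €410: fully absorbed by the deductible. Patient pays €410; OOP now €410.
Claim 2 — €3,228: €556 to deductible, leaving €2,672; 30% of €2,672 = €801.60. Patient pays €1,357.60; OOP now €1,767.60.
Claim 3 — €12,542: deductible met; 30% of €12,542 = €3,762.60. That would push OOP to €5,530.20, over the €2,900 cap, so patient pays €2,900 − €1,767.60 = €1,132.40.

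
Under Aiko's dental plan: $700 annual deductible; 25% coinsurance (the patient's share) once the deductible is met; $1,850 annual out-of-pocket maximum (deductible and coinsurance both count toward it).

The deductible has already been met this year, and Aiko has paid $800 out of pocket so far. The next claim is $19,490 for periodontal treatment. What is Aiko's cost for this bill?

The deductible is already satisfied, so the full bill goes to coinsurance.
Patient's 25% share of $19,490 is $4,872.50.
Adding $4,872.50 to the $800 already spent would give $5,672.50, which exceeds the $1,850 cap; the patient pays just $1,850 − $800 = $1,050.

$1,050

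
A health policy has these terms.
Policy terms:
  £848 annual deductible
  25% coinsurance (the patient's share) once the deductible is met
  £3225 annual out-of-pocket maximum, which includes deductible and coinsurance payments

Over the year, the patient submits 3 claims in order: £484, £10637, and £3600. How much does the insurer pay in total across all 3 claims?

£11496

Claim 1 — £484: all of it applies to the deductible. Patient pays £484; OOP now £484. Plan pays £484 − £484 = £0.
Claim 2 — £10637: deductible takes £364, £10273 remains; 25% of £10273 = £2568.25. Claim cost before the cap: £364 + £2568.25 = £2932.25. That would push OOP to £3416.25, over the £3225 cap, so patient pays £3225 − £484 = £2741. Plan pays £10637 − £2741 = £7896.
Claim 3 — £3600: deductible met; 25% of £3600 = £900. Adding that to £3225 gives £4125, past the £3225 cap; patient pays only £3225 − £3225 = £0. Plan pays £3600 − £0 = £3600.
Insurer total: £0 + £7896 + £3600 = £11496.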